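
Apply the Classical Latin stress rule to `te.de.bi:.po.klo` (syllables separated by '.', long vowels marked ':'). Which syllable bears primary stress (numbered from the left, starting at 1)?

Classical Latin: stress the penult if heavy (long vowel or closed), else the antepenult.
Weights: 3 bi: H, 4 po L, 5 klo L.
The penult (syllable 4, po) is light, so stress falls on the antepenult (syllable 3, bi:).
Stress on syllable 3: te.de.ˈbi:.po.klo.

3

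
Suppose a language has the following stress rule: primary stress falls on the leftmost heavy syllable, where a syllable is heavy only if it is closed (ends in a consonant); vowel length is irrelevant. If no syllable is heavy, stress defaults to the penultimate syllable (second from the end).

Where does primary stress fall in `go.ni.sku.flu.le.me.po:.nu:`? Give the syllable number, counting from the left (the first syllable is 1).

7

Weights: 1 go L, 2 ni L, 3 sku L, 4 flu L, 5 le L, 6 me L, 7 po: L, 8 nu: L.
No heavy syllable in the domain; default to the penultimate syllable (second from the end) = syllable 7.
Primary stress: syllable 7 → go.ni.sku.flu.le.me.ˈpo:.nu:.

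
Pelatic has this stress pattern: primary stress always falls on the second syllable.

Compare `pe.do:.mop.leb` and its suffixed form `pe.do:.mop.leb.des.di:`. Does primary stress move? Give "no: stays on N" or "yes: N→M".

Base `pe.do:.mop.leb` (4 syllables):
  The word has 4 syllables; the second syllable is syllable 2 (do:).
  → primary stress on syllable 2.
Suffixed `pe.do:.mop.leb.des.di:` (6 syllables):
  The word has 6 syllables; the second syllable is syllable 2 (do:).
  → primary stress on syllable 2.

no: stays on 2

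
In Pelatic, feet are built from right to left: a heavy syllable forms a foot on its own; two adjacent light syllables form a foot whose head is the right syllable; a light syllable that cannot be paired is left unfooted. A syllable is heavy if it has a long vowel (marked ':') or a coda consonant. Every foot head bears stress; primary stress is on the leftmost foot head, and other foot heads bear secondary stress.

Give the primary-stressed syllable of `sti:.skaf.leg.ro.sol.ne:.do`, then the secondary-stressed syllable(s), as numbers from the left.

primary 1, secondary 2, 3, 5, 6

Weights: 1 sti: H, 2 skaf H, 3 leg H, 4 ro L, 5 sol H, 6 ne: H, 7 do L.
Parse right to left (heavy = foot alone; LL = one foot; stranded L unfooted): (ˈsti:) (ˈskaf) (ˈleg) ro (ˈsol) (ˈne:) do.
Foot heads: 1, 2, 3, 5, 6.
Primary stress on the leftmost head = syllable 1.
Secondary stress on 2, 3, 5, 6: ˈsti:.ˌskaf.ˌleg.ro.ˌsol.ˌne:.do.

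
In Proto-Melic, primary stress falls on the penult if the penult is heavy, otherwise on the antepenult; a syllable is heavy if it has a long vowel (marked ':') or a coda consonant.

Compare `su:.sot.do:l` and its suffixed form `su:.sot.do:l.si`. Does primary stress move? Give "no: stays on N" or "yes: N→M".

yes: 2→3

Base `su:.sot.do:l` (3 syllables):
  Weights: 1 su: H, 2 sot H, 3 do:l H.
  The penult (syllable 2, sot) is heavy, so it takes stress.
  → primary stress on syllable 2.
Suffixed `su:.sot.do:l.si` (4 syllables):
  Weights: 2 sot H, 3 do:l H, 4 si L.
  The penult (syllable 3, do:l) is heavy, so it takes stress.
  → primary stress on syllable 3.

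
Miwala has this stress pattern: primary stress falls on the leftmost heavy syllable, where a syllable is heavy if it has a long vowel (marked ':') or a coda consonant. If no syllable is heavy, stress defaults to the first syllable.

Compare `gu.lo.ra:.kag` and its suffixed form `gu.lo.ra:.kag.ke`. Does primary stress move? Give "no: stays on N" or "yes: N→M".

Base `gu.lo.ra:.kag` (4 syllables):
  Weights: 1 gu L, 2 lo L, 3 ra: H, 4 kag H.
  Heavy syllables in the domain: 3, 4. The leftmost is syllable 3 (ra:).
  → primary stress on syllable 3.
Suffixed `gu.lo.ra:.kag.ke` (5 syllables):
  Weights: 1 gu L, 2 lo L, 3 ra: H, 4 kag H, 5 ke L.
  Heavy syllables in the domain: 3, 4. The leftmost is syllable 3 (ra:).
  → primary stress on syllable 3.

no: stays on 3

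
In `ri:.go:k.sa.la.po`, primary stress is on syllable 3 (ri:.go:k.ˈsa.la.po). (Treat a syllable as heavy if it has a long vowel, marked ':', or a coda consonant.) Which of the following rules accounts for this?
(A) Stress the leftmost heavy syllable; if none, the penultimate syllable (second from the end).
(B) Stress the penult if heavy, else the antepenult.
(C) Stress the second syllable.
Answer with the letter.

B

Rule A → syllable 1 (observed: 3).
Rule B → syllable 3 ✓.
Rule C → syllable 2 (observed: 3).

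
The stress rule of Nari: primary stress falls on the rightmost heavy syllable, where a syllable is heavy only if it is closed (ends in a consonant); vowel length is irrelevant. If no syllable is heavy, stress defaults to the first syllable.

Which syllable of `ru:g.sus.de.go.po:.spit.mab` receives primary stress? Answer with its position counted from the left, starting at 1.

7

Weights: 1 ru:g H, 2 sus H, 3 de L, 4 go L, 5 po: L, 6 spit H, 7 mab H.
Heavy syllables in the domain: 1, 2, 6, 7. The rightmost is syllable 7 (mab).
Primary stress: syllable 7 → ru:g.sus.de.go.po:.spit.ˈmab.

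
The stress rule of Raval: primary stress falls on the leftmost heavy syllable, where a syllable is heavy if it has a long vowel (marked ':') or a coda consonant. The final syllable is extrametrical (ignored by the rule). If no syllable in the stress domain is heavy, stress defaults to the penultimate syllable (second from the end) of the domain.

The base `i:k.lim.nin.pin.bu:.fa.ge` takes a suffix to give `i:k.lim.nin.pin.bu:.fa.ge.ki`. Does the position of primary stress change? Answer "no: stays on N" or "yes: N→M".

no: stays on 1

Base `i:k.lim.nin.pin.bu:.fa.ge` (7 syllables):
  The final syllable (7, ge) is extrametrical; the stress domain is syllables 1–6.
  Weights: 1 i:k H, 2 lim H, 3 nin H, 4 pin H, 5 bu: H, 6 fa L.
  Heavy syllables in the domain: 1, 2, 3, 4, 5. The leftmost is syllable 1 (i:k).
  → primary stress on syllable 1.
Suffixed `i:k.lim.nin.pin.bu:.fa.ge.ki` (8 syllables):
  The final syllable (8, ki) is extrametrical; the stress domain is syllables 1–7.
  Weights: 1 i:k H, 2 lim H, 3 nin H, 4 pin H, 5 bu: H, 6 fa L, 7 ge L.
  Heavy syllables in the domain: 1, 2, 3, 4, 5. The leftmost is syllable 1 (i:k).
  → primary stress on syllable 1.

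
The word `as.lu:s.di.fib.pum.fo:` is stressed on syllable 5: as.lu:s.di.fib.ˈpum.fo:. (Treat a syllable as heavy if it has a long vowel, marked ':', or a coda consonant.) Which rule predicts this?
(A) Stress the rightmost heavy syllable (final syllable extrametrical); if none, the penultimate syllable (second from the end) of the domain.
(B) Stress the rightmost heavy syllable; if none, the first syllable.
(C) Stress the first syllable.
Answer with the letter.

A

Rule A → syllable 5 ✓.
Rule B → syllable 6 (observed: 5).
Rule C → syllable 1 (observed: 5).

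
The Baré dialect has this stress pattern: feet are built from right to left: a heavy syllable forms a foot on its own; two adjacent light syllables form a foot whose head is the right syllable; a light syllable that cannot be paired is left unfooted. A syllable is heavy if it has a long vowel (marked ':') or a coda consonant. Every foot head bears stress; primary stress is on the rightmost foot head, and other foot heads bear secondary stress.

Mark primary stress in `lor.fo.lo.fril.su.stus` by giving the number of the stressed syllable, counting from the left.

Weights: 1 lor H, 2 fo L, 3 lo L, 4 fril H, 5 su L, 6 stus H.
Parse right to left (heavy = foot alone; LL = one foot; stranded L unfooted): (ˈlor) (fo.ˈlo) (ˈfril) su (ˈstus).
Foot heads: 1, 3, 4, 6.
Primary stress on the rightmost head = syllable 6.
Primary stress: syllable 6 → lor.fo.lo.fril.su.ˈstus.

6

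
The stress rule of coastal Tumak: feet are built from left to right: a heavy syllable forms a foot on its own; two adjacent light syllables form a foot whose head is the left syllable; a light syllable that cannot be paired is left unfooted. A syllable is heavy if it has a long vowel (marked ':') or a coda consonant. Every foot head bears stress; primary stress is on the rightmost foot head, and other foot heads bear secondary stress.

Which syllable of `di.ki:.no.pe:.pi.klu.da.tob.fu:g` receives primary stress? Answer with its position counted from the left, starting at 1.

9

Weights: 1 di L, 2 ki: H, 3 no L, 4 pe: H, 5 pi L, 6 klu L, 7 da L, 8 tob H, 9 fu:g H.
Parse left to right (heavy = foot alone; LL = one foot; stranded L unfooted): di (ˈki:) no (ˈpe:) (ˈpi.klu) da (ˈtob) (ˈfu:g).
Foot heads: 2, 4, 5, 8, 9.
Primary stress on the rightmost head = syllable 9.
Primary stress: syllable 9 → di.ki:.no.pe:.pi.klu.da.tob.ˈfu:g.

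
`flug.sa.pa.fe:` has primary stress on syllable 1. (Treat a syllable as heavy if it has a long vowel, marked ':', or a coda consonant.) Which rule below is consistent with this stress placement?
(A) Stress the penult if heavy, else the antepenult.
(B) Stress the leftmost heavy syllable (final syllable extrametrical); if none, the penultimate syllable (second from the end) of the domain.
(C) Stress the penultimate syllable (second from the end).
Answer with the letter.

Rule A → syllable 2 (observed: 1).
Rule B → syllable 1 ✓.
Rule C → syllable 3 (observed: 1).

B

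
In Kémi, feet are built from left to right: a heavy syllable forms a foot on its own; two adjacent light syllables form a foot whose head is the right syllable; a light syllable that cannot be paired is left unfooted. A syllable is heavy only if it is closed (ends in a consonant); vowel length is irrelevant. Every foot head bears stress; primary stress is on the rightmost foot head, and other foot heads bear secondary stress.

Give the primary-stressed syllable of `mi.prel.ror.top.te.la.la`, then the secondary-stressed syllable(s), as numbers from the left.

primary 6, secondary 2, 3, 4

Weights: 1 mi L, 2 prel H, 3 ror H, 4 top H, 5 te L, 6 la L, 7 la L.
Parse left to right (heavy = foot alone; LL = one foot; stranded L unfooted): mi (ˈprel) (ˈror) (ˈtop) (te.ˈla) la.
Foot heads: 2, 3, 4, 6.
Primary stress on the rightmost head = syllable 6.
Secondary stress on 2, 3, 4: mi.ˌprel.ˌror.ˌtop.te.ˈla.la.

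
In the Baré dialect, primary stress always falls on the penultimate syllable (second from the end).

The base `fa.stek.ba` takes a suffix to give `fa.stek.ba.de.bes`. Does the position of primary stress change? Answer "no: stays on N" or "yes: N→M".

yes: 2→4

Base `fa.stek.ba` (3 syllables):
  The word has 3 syllables; the penultimate syllable (second from the end) is syllable 2 (stek).
  → primary stress on syllable 2.
Suffixed `fa.stek.ba.de.bes` (5 syllables):
  The word has 5 syllables; the penultimate syllable (second from the end) is syllable 4 (de).
  → primary stress on syllable 4.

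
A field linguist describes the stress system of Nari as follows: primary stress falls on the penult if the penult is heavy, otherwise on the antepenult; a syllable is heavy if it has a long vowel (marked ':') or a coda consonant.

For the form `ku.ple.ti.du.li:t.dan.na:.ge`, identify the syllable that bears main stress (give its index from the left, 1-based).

Weights: 6 dan H, 7 na: H, 8 ge L.
The penult (syllable 7, na:) is heavy, so it takes stress.
Primary stress: syllable 7 → ku.ple.ti.du.li:t.dan.ˈna:.ge.

7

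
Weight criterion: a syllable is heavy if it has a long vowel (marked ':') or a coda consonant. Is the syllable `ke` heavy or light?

`ke`: short vowel, open (no coda). Short vowel, open → light.

light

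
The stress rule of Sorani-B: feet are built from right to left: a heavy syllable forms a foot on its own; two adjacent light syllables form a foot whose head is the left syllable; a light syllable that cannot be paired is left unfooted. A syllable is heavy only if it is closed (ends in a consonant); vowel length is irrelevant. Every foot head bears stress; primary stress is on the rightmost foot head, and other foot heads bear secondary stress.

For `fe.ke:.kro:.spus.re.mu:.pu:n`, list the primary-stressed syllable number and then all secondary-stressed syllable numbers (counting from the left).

Weights: 1 fe L, 2 ke: L, 3 kro: L, 4 spus H, 5 re L, 6 mu: L, 7 pu:n H.
Parse right to left (heavy = foot alone; LL = one foot; stranded L unfooted): fe (ˈke:.kro:) (ˈspus) (ˈre.mu:) (ˈpu:n).
Foot heads: 2, 4, 5, 7.
Primary stress on the rightmost head = syllable 7.
Secondary stress on 2, 4, 5: fe.ˌke:.kro:.ˌspus.ˌre.mu:.ˈpu:n.

primary 7, secondary 2, 4, 5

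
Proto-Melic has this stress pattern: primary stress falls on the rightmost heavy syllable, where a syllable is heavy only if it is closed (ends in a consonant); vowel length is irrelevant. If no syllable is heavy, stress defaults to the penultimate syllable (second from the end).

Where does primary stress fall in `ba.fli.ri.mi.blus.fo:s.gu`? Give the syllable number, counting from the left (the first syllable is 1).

6

Weights: 1 ba L, 2 fli L, 3 ri L, 4 mi L, 5 blus H, 6 fo:s H, 7 gu L.
Heavy syllables in the domain: 5, 6. The rightmost is syllable 6 (fo:s).
Primary stress: syllable 6 → ba.fli.ri.mi.blus.ˈfo:s.gu.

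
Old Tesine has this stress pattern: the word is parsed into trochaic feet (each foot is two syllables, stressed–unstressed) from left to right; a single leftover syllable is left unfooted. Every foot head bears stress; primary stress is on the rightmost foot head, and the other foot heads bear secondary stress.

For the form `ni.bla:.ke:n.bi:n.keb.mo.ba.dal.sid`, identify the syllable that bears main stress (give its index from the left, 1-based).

7

Parse left to right into trochaic (ˈσσ) feet: (ˈni.bla:) (ˈke:n.bi:n) (ˈkeb.mo) (ˈba.dal) sid. Syllable 9 is left unfooted.
Foot heads (stressed positions): 1, 3, 5, 7.
End Rule Rightmost: primary stress on the rightmost head = syllable 7.
Primary stress: syllable 7 → ni.bla:.ke:n.bi:n.keb.mo.ˈba.dal.sid.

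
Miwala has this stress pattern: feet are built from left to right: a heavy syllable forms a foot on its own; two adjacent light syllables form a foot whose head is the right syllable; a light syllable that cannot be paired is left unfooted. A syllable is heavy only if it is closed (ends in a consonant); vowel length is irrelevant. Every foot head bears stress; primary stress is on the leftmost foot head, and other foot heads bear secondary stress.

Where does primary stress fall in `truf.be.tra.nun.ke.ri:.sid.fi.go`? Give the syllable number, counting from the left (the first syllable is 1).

Weights: 1 truf H, 2 be L, 3 tra L, 4 nun H, 5 ke L, 6 ri: L, 7 sid H, 8 fi L, 9 go L.
Parse left to right (heavy = foot alone; LL = one foot; stranded L unfooted): (ˈtruf) (be.ˈtra) (ˈnun) (ke.ˈri:) (ˈsid) (fi.ˈgo).
Foot heads: 1, 3, 4, 6, 7, 9.
Primary stress on the leftmost head = syllable 1.
Primary stress: syllable 1 → ˈtruf.be.tra.nun.ke.ri:.sid.fi.go.

1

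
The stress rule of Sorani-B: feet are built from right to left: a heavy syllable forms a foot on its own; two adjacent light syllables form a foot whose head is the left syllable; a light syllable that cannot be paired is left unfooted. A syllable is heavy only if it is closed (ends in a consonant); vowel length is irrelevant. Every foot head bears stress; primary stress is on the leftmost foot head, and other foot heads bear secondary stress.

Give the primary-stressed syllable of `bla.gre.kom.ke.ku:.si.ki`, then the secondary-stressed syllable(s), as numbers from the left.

primary 1, secondary 3, 4, 6

Weights: 1 bla L, 2 gre L, 3 kom H, 4 ke L, 5 ku: L, 6 si L, 7 ki L.
Parse right to left (heavy = foot alone; LL = one foot; stranded L unfooted): (ˈbla.gre) (ˈkom) (ˈke.ku:) (ˈsi.ki).
Foot heads: 1, 3, 4, 6.
Primary stress on the leftmost head = syllable 1.
Secondary stress on 3, 4, 6: ˈbla.gre.ˌkom.ˌke.ku:.ˌsi.ki.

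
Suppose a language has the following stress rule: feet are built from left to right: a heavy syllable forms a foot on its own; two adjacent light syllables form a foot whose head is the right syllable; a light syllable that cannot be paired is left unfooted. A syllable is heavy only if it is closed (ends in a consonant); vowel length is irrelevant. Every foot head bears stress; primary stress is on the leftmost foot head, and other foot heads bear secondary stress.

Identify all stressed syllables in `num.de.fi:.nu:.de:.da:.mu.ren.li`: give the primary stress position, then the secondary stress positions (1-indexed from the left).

Weights: 1 num H, 2 de L, 3 fi: L, 4 nu: L, 5 de: L, 6 da: L, 7 mu L, 8 ren H, 9 li L.
Parse left to right (heavy = foot alone; LL = one foot; stranded L unfooted): (ˈnum) (de.ˈfi:) (nu:.ˈde:) (da:.ˈmu) (ˈren) li.
Foot heads: 1, 3, 5, 7, 8.
Primary stress on the leftmost head = syllable 1.
Secondary stress on 3, 5, 7, 8: ˈnum.de.ˌfi:.nu:.ˌde:.da:.ˌmu.ˌren.li.

primary 1, secondary 3, 5, 7, 8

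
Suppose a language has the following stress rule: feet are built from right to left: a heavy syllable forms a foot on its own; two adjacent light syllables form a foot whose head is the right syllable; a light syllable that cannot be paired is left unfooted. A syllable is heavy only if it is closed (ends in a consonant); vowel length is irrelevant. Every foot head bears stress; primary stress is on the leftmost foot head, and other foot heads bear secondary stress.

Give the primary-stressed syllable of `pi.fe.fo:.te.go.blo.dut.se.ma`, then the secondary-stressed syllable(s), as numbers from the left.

primary 2, secondary 4, 6, 7, 9

Weights: 1 pi L, 2 fe L, 3 fo: L, 4 te L, 5 go L, 6 blo L, 7 dut H, 8 se L, 9 ma L.
Parse right to left (heavy = foot alone; LL = one foot; stranded L unfooted): (pi.ˈfe) (fo:.ˈte) (go.ˈblo) (ˈdut) (se.ˈma).
Foot heads: 2, 4, 6, 7, 9.
Primary stress on the leftmost head = syllable 2.
Secondary stress on 4, 6, 7, 9: pi.ˈfe.fo:.ˌte.go.ˌblo.ˌdut.se.ˌma.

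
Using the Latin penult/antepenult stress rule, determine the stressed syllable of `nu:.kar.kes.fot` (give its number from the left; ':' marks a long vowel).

Classical Latin: stress the penult if heavy (long vowel or closed), else the antepenult.
Weights: 2 kar H, 3 kes H, 4 fot H.
The penult (syllable 3, kes) is heavy, so it takes stress.
Stress on syllable 3: nu:.kar.ˈkes.fot.

3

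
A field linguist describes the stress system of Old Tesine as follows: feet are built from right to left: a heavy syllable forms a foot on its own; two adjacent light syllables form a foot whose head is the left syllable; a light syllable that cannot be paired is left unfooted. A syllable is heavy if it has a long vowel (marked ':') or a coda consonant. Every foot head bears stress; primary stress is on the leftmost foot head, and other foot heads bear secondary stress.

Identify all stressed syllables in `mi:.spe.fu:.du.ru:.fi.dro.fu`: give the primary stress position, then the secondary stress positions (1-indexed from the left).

Weights: 1 mi: H, 2 spe L, 3 fu: H, 4 du L, 5 ru: H, 6 fi L, 7 dro L, 8 fu L.
Parse right to left (heavy = foot alone; LL = one foot; stranded L unfooted): (ˈmi:) spe (ˈfu:) du (ˈru:) fi (ˈdro.fu).
Foot heads: 1, 3, 5, 7.
Primary stress on the leftmost head = syllable 1.
Secondary stress on 3, 5, 7: ˈmi:.spe.ˌfu:.du.ˌru:.fi.ˌdro.fu.

primary 1, secondary 3, 5, 7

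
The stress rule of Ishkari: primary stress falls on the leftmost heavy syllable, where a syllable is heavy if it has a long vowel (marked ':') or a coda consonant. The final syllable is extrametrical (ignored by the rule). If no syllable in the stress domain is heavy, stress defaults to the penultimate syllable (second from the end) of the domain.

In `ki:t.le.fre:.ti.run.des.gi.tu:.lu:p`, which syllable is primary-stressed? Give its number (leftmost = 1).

1

The final syllable (9, lu:p) is extrametrical; the stress domain is syllables 1–8.
Weights: 1 ki:t H, 2 le L, 3 fre: H, 4 ti L, 5 run H, 6 des H, 7 gi L, 8 tu: H.
Heavy syllables in the domain: 1, 3, 5, 6, 8. The leftmost is syllable 1 (ki:t).
Primary stress: syllable 1 → ˈki:t.le.fre:.ti.run.des.gi.tu:.lu:p.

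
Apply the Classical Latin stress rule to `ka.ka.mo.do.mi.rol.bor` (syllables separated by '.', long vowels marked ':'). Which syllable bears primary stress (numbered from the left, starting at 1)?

6

Classical Latin: stress the penult if heavy (long vowel or closed), else the antepenult.
Weights: 5 mi L, 6 rol H, 7 bor H.
The penult (syllable 6, rol) is heavy, so it takes stress.
Stress on syllable 6: ka.ka.mo.do.mi.ˈrol.bor.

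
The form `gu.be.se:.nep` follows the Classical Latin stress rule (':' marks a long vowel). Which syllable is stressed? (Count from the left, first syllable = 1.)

3

Classical Latin: stress the penult if heavy (long vowel or closed), else the antepenult.
Weights: 2 be L, 3 se: H, 4 nep H.
The penult (syllable 3, se:) is heavy, so it takes stress.
Stress on syllable 3: gu.be.ˈse:.nep.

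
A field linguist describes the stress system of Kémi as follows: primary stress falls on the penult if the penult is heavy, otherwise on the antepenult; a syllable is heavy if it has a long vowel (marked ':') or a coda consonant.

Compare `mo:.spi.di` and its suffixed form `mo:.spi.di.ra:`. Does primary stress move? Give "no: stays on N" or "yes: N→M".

Base `mo:.spi.di` (3 syllables):
  Weights: 1 mo: H, 2 spi L, 3 di L.
  The penult (syllable 2, spi) is light, so stress falls on the antepenult (syllable 1, mo:).
  → primary stress on syllable 1.
Suffixed `mo:.spi.di.ra:` (4 syllables):
  Weights: 2 spi L, 3 di L, 4 ra: H.
  The penult (syllable 3, di) is light, so stress falls on the antepenult (syllable 2, spi).
  → primary stress on syllable 2.

yes: 1→2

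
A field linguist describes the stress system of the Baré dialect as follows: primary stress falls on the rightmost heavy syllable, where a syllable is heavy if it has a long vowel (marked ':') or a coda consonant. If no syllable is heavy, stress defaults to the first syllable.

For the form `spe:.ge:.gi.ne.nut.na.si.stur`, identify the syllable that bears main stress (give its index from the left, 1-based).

Weights: 1 spe: H, 2 ge: H, 3 gi L, 4 ne L, 5 nut H, 6 na L, 7 si L, 8 stur H.
Heavy syllables in the domain: 1, 2, 5, 8. The rightmost is syllable 8 (stur).
Primary stress: syllable 8 → spe:.ge:.gi.ne.nut.na.si.ˈstur.

8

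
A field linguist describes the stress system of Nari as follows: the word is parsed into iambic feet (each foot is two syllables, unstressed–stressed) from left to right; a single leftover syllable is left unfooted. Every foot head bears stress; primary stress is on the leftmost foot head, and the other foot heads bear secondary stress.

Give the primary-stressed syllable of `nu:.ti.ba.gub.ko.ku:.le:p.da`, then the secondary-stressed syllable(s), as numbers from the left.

primary 2, secondary 4, 6, 8

Parse left to right into iambic (σˈσ) feet: (nu:.ˈti) (ba.ˈgub) (ko.ˈku:) (le:p.ˈda).
Foot heads (stressed positions): 2, 4, 6, 8.
End Rule Leftmost: primary stress on the leftmost head = syllable 2.
Secondary stress on 4, 6, 8: nu:.ˈti.ba.ˌgub.ko.ˌku:.le:p.ˌda.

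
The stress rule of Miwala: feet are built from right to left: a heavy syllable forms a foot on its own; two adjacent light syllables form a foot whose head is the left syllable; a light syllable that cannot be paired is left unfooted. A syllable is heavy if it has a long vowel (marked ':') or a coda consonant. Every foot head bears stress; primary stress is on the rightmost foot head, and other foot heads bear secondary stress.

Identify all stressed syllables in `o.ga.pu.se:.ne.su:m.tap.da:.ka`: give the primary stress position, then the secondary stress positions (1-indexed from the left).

primary 8, secondary 2, 4, 6, 7

Weights: 1 o L, 2 ga L, 3 pu L, 4 se: H, 5 ne L, 6 su:m H, 7 tap H, 8 da: H, 9 ka L.
Parse right to left (heavy = foot alone; LL = one foot; stranded L unfooted): o (ˈga.pu) (ˈse:) ne (ˈsu:m) (ˈtap) (ˈda:) ka.
Foot heads: 2, 4, 6, 7, 8.
Primary stress on the rightmost head = syllable 8.
Secondary stress on 2, 4, 6, 7: o.ˌga.pu.ˌse:.ne.ˌsu:m.ˌtap.ˈda:.ka.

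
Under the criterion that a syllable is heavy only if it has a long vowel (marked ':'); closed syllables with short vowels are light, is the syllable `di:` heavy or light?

heavy

`di:`: long vowel, open (no coda). Long vowel → heavy.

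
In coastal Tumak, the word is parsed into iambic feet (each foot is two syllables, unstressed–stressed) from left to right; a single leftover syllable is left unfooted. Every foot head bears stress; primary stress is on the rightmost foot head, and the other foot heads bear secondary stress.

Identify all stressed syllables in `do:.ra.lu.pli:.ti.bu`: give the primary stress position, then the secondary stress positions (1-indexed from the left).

primary 6, secondary 2, 4

Parse left to right into iambic (σˈσ) feet: (do:.ˈra) (lu.ˈpli:) (ti.ˈbu).
Foot heads (stressed positions): 2, 4, 6.
End Rule Rightmost: primary stress on the rightmost head = syllable 6.
Secondary stress on 2, 4: do:.ˌra.lu.ˌpli:.ti.ˈbu.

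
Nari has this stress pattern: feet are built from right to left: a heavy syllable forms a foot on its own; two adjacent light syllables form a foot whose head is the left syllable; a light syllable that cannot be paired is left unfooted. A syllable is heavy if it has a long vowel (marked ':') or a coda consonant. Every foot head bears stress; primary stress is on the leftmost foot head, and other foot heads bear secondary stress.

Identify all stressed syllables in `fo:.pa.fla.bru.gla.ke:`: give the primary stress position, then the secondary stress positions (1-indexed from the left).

primary 1, secondary 2, 4, 6

Weights: 1 fo: H, 2 pa L, 3 fla L, 4 bru L, 5 gla L, 6 ke: H.
Parse right to left (heavy = foot alone; LL = one foot; stranded L unfooted): (ˈfo:) (ˈpa.fla) (ˈbru.gla) (ˈke:).
Foot heads: 1, 2, 4, 6.
Primary stress on the leftmost head = syllable 1.
Secondary stress on 2, 4, 6: ˈfo:.ˌpa.fla.ˌbru.gla.ˌke:.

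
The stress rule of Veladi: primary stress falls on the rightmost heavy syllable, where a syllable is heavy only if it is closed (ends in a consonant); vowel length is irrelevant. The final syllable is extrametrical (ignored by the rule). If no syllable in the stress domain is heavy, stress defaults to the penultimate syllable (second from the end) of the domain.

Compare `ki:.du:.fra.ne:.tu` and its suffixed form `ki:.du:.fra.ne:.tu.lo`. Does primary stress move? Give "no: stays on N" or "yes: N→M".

yes: 3→4

Base `ki:.du:.fra.ne:.tu` (5 syllables):
  The final syllable (5, tu) is extrametrical; the stress domain is syllables 1–4.
  Weights: 1 ki: L, 2 du: L, 3 fra L, 4 ne: L.
  No heavy syllable in the domain; default to the penultimate syllable (second from the end) of the domain = syllable 3.
  → primary stress on syllable 3.
Suffixed `ki:.du:.fra.ne:.tu.lo` (6 syllables):
  The final syllable (6, lo) is extrametrical; the stress domain is syllables 1–5.
  Weights: 1 ki: L, 2 du: L, 3 fra L, 4 ne: L, 5 tu L.
  No heavy syllable in the domain; default to the penultimate syllable (second from the end) of the domain = syllable 4.
  → primary stress on syllable 4.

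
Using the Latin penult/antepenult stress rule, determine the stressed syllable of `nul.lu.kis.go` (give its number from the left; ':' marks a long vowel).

Classical Latin: stress the penult if heavy (long vowel or closed), else the antepenult.
Weights: 2 lu L, 3 kis H, 4 go L.
The penult (syllable 3, kis) is heavy, so it takes stress.
Stress on syllable 3: nul.lu.ˈkis.go.

3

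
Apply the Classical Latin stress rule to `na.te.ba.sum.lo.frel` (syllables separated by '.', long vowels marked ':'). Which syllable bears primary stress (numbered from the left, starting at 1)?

Classical Latin: stress the penult if heavy (long vowel or closed), else the antepenult.
Weights: 4 sum H, 5 lo L, 6 frel H.
The penult (syllable 5, lo) is light, so stress falls on the antepenult (syllable 4, sum).
Stress on syllable 4: na.te.ba.ˈsum.lo.frel.

4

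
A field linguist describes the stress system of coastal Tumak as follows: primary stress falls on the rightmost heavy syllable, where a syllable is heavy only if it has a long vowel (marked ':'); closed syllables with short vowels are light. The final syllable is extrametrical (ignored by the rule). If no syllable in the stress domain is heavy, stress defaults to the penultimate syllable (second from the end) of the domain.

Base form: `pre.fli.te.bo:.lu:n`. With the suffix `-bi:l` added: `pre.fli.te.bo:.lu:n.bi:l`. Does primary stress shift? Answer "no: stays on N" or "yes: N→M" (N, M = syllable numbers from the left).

yes: 4→5

Base `pre.fli.te.bo:.lu:n` (5 syllables):
  The final syllable (5, lu:n) is extrametrical; the stress domain is syllables 1–4.
  Weights: 1 pre L, 2 fli L, 3 te L, 4 bo: H.
  Heavy syllables in the domain: 4. The rightmost is syllable 4 (bo:).
  → primary stress on syllable 4.
Suffixed `pre.fli.te.bo:.lu:n.bi:l` (6 syllables):
  The final syllable (6, bi:l) is extrametrical; the stress domain is syllables 1–5.
  Weights: 1 pre L, 2 fli L, 3 te L, 4 bo: H, 5 lu:n H.
  Heavy syllables in the domain: 4, 5. The rightmost is syllable 5 (lu:n).
  → primary stress on syllable 5.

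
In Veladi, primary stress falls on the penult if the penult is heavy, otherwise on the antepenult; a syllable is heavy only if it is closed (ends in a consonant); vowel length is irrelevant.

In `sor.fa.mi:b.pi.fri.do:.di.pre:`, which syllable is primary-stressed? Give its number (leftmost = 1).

Weights: 6 do: L, 7 di L, 8 pre: L.
The penult (syllable 7, di) is light, so stress falls on the antepenult (syllable 6, do:).
Primary stress: syllable 6 → sor.fa.mi:b.pi.fri.ˈdo:.di.pre:.

6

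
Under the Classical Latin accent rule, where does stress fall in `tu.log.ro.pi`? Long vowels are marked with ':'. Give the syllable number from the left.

2

Classical Latin: stress the penult if heavy (long vowel or closed), else the antepenult.
Weights: 2 log H, 3 ro L, 4 pi L.
The penult (syllable 3, ro) is light, so stress falls on the antepenult (syllable 2, log).
Stress on syllable 2: tu.ˈlog.ro.pi.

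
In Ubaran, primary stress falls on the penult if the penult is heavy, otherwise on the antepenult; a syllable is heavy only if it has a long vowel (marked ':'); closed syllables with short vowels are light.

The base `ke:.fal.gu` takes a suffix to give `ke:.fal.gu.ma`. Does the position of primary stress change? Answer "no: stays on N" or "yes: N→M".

Base `ke:.fal.gu` (3 syllables):
  Weights: 1 ke: H, 2 fal L, 3 gu L.
  The penult (syllable 2, fal) is light, so stress falls on the antepenult (syllable 1, ke:).
  → primary stress on syllable 1.
Suffixed `ke:.fal.gu.ma` (4 syllables):
  Weights: 2 fal L, 3 gu L, 4 ma L.
  The penult (syllable 3, gu) is light, so stress falls on the antepenult (syllable 2, fal).
  → primary stress on syllable 2.

yes: 1→2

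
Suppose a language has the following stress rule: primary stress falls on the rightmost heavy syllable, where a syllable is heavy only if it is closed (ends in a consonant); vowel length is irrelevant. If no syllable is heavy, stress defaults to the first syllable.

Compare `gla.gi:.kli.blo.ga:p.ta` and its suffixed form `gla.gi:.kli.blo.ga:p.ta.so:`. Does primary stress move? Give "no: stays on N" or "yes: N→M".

Base `gla.gi:.kli.blo.ga:p.ta` (6 syllables):
  Weights: 1 gla L, 2 gi: L, 3 kli L, 4 blo L, 5 ga:p H, 6 ta L.
  Heavy syllables in the domain: 5. The rightmost is syllable 5 (ga:p).
  → primary stress on syllable 5.
Suffixed `gla.gi:.kli.blo.ga:p.ta.so:` (7 syllables):
  Weights: 1 gla L, 2 gi: L, 3 kli L, 4 blo L, 5 ga:p H, 6 ta L, 7 so: L.
  Heavy syllables in the domain: 5. The rightmost is syllable 5 (ga:p).
  → primary stress on syllable 5.

no: stays on 5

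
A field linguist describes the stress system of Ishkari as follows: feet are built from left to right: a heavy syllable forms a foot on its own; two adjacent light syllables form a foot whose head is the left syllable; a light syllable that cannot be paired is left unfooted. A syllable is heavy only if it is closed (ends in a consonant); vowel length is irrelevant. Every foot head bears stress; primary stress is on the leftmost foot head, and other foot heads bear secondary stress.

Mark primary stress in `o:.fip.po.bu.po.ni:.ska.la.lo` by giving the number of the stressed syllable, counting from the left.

2

Weights: 1 o: L, 2 fip H, 3 po L, 4 bu L, 5 po L, 6 ni: L, 7 ska L, 8 la L, 9 lo L.
Parse left to right (heavy = foot alone; LL = one foot; stranded L unfooted): o: (ˈfip) (ˈpo.bu) (ˈpo.ni:) (ˈska.la) lo.
Foot heads: 2, 3, 5, 7.
Primary stress on the leftmost head = syllable 2.
Primary stress: syllable 2 → o:.ˈfip.po.bu.po.ni:.ska.la.lo.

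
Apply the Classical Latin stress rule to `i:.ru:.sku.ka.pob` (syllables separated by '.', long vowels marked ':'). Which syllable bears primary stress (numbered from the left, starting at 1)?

3

Classical Latin: stress the penult if heavy (long vowel or closed), else the antepenult.
Weights: 3 sku L, 4 ka L, 5 pob H.
The penult (syllable 4, ka) is light, so stress falls on the antepenult (syllable 3, sku).
Stress on syllable 3: i:.ru:.ˈsku.ka.pob.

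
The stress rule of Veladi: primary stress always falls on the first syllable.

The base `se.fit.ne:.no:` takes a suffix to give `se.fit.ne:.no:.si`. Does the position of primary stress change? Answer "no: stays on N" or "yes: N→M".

no: stays on 1

Base `se.fit.ne:.no:` (4 syllables):
  The word has 4 syllables; the first syllable is syllable 1 (se).
  → primary stress on syllable 1.
Suffixed `se.fit.ne:.no:.si` (5 syllables):
  The word has 5 syllables; the first syllable is syllable 1 (se).
  → primary stress on syllable 1.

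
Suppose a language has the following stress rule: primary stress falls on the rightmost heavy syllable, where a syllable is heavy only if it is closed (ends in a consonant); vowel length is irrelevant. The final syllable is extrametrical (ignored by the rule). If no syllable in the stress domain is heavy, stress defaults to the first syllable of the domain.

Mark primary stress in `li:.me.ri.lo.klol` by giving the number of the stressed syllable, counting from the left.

The final syllable (5, klol) is extrametrical; the stress domain is syllables 1–4.
Weights: 1 li: L, 2 me L, 3 ri L, 4 lo L.
No heavy syllable in the domain; default to the first syllable of the domain = syllable 1.
Primary stress: syllable 1 → ˈli:.me.ri.lo.klol.

1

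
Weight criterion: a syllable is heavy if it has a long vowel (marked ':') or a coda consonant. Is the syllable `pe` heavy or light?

`pe`: short vowel, open (no coda). Short vowel, open → light.

light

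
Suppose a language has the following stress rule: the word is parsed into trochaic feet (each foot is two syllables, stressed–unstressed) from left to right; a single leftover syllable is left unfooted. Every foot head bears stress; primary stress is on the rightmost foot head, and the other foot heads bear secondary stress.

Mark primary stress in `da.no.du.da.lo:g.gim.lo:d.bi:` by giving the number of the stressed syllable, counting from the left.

7

Parse left to right into trochaic (ˈσσ) feet: (ˈda.no) (ˈdu.da) (ˈlo:g.gim) (ˈlo:d.bi:).
Foot heads (stressed positions): 1, 3, 5, 7.
End Rule Rightmost: primary stress on the rightmost head = syllable 7.
Primary stress: syllable 7 → da.no.du.da.lo:g.gim.ˈlo:d.bi:.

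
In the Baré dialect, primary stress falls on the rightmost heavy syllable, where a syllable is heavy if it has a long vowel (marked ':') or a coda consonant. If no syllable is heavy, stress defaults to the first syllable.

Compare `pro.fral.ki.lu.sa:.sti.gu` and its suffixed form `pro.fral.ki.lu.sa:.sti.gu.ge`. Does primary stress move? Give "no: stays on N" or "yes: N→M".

no: stays on 5

Base `pro.fral.ki.lu.sa:.sti.gu` (7 syllables):
  Weights: 1 pro L, 2 fral H, 3 ki L, 4 lu L, 5 sa: H, 6 sti L, 7 gu L.
  Heavy syllables in the domain: 2, 5. The rightmost is syllable 5 (sa:).
  → primary stress on syllable 5.
Suffixed `pro.fral.ki.lu.sa:.sti.gu.ge` (8 syllables):
  Weights: 1 pro L, 2 fral H, 3 ki L, 4 lu L, 5 sa: H, 6 sti L, 7 gu L, 8 ge L.
  Heavy syllables in the domain: 2, 5. The rightmost is syllable 5 (sa:).
  → primary stress on syllable 5.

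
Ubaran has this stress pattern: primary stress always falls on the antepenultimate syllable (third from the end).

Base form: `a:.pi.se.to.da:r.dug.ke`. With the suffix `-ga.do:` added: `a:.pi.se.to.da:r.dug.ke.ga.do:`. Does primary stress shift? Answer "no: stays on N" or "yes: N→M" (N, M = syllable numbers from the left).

yes: 5→7

Base `a:.pi.se.to.da:r.dug.ke` (7 syllables):
  The word has 7 syllables; the antepenultimate syllable (third from the end) is syllable 5 (da:r).
  → primary stress on syllable 5.
Suffixed `a:.pi.se.to.da:r.dug.ke.ga.do:` (9 syllables):
  The word has 9 syllables; the antepenultimate syllable (third from the end) is syllable 7 (ke).
  → primary stress on syllable 7.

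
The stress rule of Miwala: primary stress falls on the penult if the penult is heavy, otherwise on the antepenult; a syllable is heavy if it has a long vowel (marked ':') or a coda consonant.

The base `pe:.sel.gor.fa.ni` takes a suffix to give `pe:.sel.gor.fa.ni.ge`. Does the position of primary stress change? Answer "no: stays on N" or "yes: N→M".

yes: 3→4

Base `pe:.sel.gor.fa.ni` (5 syllables):
  Weights: 3 gor H, 4 fa L, 5 ni L.
  The penult (syllable 4, fa) is light, so stress falls on the antepenult (syllable 3, gor).
  → primary stress on syllable 3.
Suffixed `pe:.sel.gor.fa.ni.ge` (6 syllables):
  Weights: 4 fa L, 5 ni L, 6 ge L.
  The penult (syllable 5, ni) is light, so stress falls on the antepenult (syllable 4, fa).
  → primary stress on syllable 4.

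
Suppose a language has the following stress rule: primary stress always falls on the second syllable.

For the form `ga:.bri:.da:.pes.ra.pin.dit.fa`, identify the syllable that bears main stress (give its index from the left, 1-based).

2

The word has 8 syllables; the second syllable is syllable 2 (bri:).
Primary stress: syllable 2 → ga:.ˈbri:.da:.pes.ra.pin.dit.fa.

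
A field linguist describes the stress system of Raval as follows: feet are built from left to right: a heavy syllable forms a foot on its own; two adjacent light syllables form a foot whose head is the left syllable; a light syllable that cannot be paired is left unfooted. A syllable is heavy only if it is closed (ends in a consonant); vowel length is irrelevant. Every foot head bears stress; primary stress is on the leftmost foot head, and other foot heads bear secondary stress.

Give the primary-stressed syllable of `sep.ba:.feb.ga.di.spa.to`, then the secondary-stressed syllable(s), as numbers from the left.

primary 1, secondary 3, 4, 6

Weights: 1 sep H, 2 ba: L, 3 feb H, 4 ga L, 5 di L, 6 spa L, 7 to L.
Parse left to right (heavy = foot alone; LL = one foot; stranded L unfooted): (ˈsep) ba: (ˈfeb) (ˈga.di) (ˈspa.to).
Foot heads: 1, 3, 4, 6.
Primary stress on the leftmost head = syllable 1.
Secondary stress on 3, 4, 6: ˈsep.ba:.ˌfeb.ˌga.di.ˌspa.to.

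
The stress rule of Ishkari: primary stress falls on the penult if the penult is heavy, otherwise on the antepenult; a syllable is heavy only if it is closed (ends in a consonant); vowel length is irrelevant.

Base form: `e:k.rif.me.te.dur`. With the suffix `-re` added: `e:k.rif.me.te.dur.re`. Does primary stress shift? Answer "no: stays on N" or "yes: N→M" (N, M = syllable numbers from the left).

Base `e:k.rif.me.te.dur` (5 syllables):
  Weights: 3 me L, 4 te L, 5 dur H.
  The penult (syllable 4, te) is light, so stress falls on the antepenult (syllable 3, me).
  → primary stress on syllable 3.
Suffixed `e:k.rif.me.te.dur.re` (6 syllables):
  Weights: 4 te L, 5 dur H, 6 re L.
  The penult (syllable 5, dur) is heavy, so it takes stress.
  → primary stress on syllable 5.

yes: 3→5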